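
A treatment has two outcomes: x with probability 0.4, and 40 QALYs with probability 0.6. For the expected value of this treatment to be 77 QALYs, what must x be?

0.4·x + 0.6·40 = 77
0.4·x = 77 − 24 = 53
x = 53 / 0.4 = 132.5

x = 132.5 QALYs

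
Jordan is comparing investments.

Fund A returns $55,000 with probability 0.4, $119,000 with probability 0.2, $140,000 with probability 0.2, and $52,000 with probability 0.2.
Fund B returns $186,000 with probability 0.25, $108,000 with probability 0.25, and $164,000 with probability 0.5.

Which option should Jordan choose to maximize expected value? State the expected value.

Fund A = 0.4 × 55000 + 0.2 × 119000 + 0.2 × 140000 + 0.2 × 52000 = 22000 + 23800 + 28000 + 10400 = 84200
Fund B = 0.25 × 186000 + 0.25 × 108000 + 0.5 × 164000 = 46500 + 27000 + 82000 = 155500

Fund B ($155,500)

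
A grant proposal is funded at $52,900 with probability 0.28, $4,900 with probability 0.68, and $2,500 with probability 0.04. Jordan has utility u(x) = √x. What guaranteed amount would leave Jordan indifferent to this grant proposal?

E[u] = 0.28·√52900 + 0.68·√4900 + 0.04·√2500 = 0.28·230 + 0.68·70 + 0.04·50 = 114
CE = (114)² = 12996

$12,996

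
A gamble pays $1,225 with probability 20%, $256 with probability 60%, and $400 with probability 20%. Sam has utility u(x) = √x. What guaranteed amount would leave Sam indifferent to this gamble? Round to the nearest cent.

E[u] = 0.2·√1225 + 0.6·√256 + 0.2·√400 = 0.2·35 + 0.6·16 + 0.2·20 = 20.6
CE = (20.6)² = 424.36

$424.36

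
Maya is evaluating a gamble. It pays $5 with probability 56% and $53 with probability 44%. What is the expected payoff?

$26.12

EV = 0.56 × 5 + 0.44 × 53 = 2.8 + 23.32 = 26.12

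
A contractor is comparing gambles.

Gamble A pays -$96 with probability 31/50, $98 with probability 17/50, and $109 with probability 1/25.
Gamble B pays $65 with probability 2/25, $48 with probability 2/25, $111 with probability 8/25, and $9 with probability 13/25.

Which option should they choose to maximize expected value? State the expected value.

Gamble B ($49.24)

Gamble A = 31/50 × (-96) + 17/50 × 98 + 1/25 × 109 = -59.52 + 33.32 + 4.36 = -21.84
Gamble B = 2/25 × 65 + 2/25 × 48 + 8/25 × 111 + 13/25 × 9 = 5.2 + 3.84 + 35.52 + 4.68 = 49.24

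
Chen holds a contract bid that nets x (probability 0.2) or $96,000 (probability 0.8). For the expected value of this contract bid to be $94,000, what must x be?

0.2·x + 0.8·96000 = 94000
0.2·x = 94000 − 76800 = 17200
x = 17200 / 0.2 = 86000

x = $86,000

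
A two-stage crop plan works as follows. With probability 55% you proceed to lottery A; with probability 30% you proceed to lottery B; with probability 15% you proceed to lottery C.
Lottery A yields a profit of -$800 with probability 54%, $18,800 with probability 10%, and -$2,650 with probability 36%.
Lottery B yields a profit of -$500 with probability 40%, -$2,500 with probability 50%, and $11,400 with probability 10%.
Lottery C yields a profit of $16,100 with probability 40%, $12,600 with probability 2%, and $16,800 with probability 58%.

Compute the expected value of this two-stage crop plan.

$2,644.10

EV(A) = 0.54 × (-800) + 0.1 × 18800 + 0.36 × (-2650) = -432 + 1880 − 954 = 494
EV(B) = 0.4 × (-500) + 0.5 × (-2500) + 0.1 × 11400 = -200 − 1250 + 1140 = -310
EV(C) = 0.4 × 16100 + 0.02 × 12600 + 0.58 × 16800 = 6440 + 252 + 9744 = 16436
Overall = 0.55 × 494 + 0.3 × (-310) + 0.15 × 16436 = 271.7 − 93 + 2465.4 = 2644.1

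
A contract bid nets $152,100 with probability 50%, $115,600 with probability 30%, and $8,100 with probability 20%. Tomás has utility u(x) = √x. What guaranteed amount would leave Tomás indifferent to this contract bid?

$99,225

E[u] = 0.5·√152100 + 0.3·√115600 + 0.2·√8100 = 0.5·390 + 0.3·340 + 0.2·90 = 315
CE = (315)² = 99225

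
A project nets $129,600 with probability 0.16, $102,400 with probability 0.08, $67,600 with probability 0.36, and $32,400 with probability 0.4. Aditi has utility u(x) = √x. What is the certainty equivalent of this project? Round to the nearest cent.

E[u] = 0.16·√129600 + 0.08·√102400 + 0.36·√67600 + 0.4·√32400 = 0.16·360 + 0.08·320 + 0.36·260 + 0.4·180 = 248.8
CE = (248.8)² = 61901.44

$61,901.44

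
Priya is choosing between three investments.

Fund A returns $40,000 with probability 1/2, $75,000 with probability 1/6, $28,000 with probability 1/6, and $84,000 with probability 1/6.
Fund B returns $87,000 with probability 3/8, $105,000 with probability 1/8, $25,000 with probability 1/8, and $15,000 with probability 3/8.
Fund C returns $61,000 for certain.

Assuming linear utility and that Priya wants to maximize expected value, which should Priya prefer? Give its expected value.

Fund A = 1/2 × 40000 + 1/6 × 75000 + 1/6 × 28000 + 1/6 × 84000 = 20000 + 12500 + 4666.6667 + 14000 = 51166.6667
Fund B = 3/8 × 87000 + 1/8 × 105000 + 1/8 × 25000 + 3/8 × 15000 = 32625 + 13125 + 3125 + 5625 = 54500
Fund C: 61000 (certain)

Fund C ($61,000)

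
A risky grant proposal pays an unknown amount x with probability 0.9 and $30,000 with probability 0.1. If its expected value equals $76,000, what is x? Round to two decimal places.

0.9·x + 0.1·30000 = 76000
0.9·x = 76000 − 3000 = 73000
x = 73000 / 0.9 = 81111.1111

x = $81,111.11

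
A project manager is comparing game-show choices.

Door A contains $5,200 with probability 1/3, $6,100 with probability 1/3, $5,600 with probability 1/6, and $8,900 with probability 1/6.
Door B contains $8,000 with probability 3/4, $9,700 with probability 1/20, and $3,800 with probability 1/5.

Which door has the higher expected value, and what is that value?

Door A = 1/3 × 5200 + 1/3 × 6100 + 1/6 × 5600 + 1/6 × 8900 = 1733.3333 + 2033.3333 + 933.3333 + 1483.3333 = 6183.3333
Door B = 3/4 × 8000 + 1/20 × 9700 + 1/5 × 3800 = 6000 + 485 + 760 = 7245

Door B ($7,245)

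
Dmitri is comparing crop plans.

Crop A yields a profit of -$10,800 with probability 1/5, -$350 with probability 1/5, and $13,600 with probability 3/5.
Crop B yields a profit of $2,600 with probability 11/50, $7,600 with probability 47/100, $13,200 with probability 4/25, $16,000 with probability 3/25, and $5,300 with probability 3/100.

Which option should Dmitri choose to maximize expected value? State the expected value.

Crop B ($8,335)

Crop A = 1/5 × (-10800) + 1/5 × (-350) + 3/5 × 13600 = -2160 − 70 + 8160 = 5930
Crop B = 11/50 × 2600 + 47/100 × 7600 + 4/25 × 13200 + 3/25 × 16000 + 3/100 × 5300 = 572 + 3572 + 2112 + 1920 + 159 = 8335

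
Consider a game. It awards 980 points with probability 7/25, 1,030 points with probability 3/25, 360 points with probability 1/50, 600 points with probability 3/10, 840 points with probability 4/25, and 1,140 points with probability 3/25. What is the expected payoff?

856.4 points

EV = 7/25 × 980 + 3/25 × 1030 + 1/50 × 360 + 3/10 × 600 + 4/25 × 840 + 3/25 × 1140 = 274.4 + 123.6 + 7.2 + 180 + 134.4 + 136.8 = 856.4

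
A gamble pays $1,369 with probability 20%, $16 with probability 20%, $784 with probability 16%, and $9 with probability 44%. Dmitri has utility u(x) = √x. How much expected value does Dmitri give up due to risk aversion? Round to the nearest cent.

E[u] = 0.2·√1369 + 0.2·√16 + 0.16·√784 + 0.44·√9 = 0.2·37 + 0.2·4 + 0.16·28 + 0.44·3 = 14
CE = (14)² = 196
Risk premium = EV − CE = 406.4 − 196 = 210.4

$210.40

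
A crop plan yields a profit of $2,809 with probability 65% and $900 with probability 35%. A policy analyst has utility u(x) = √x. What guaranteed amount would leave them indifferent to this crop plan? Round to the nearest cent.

E[u] = 0.65·√2809 + 0.35·√900 = 0.65·53 + 0.35·30 = 44.95
CE = (44.95)² = 2020.5025

$2,020.50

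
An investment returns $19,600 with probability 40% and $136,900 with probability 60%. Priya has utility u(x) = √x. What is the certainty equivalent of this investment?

$77,284

E[u] = 0.4·√19600 + 0.6·√136900 = 0.4·140 + 0.6·370 = 278
CE = (278)² = 77284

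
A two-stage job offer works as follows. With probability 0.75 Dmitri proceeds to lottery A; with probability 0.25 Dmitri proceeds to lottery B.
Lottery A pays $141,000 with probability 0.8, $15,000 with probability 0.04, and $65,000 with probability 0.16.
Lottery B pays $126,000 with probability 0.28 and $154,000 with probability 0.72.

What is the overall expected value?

EV(A) = 0.8 × 141000 + 0.04 × 15000 + 0.16 × 65000 = 112800 + 600 + 10400 = 123800
EV(B) = 0.28 × 126000 + 0.72 × 154000 = 35280 + 110880 = 146160
Overall = 0.75 × 123800 + 0.25 × 146160 = 92850 + 36540 = 129390

$129,390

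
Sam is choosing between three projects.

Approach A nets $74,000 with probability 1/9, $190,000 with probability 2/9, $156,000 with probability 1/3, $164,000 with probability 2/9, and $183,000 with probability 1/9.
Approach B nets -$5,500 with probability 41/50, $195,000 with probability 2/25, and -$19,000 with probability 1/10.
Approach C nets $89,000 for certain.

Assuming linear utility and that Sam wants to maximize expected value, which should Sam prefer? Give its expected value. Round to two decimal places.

Approach A ($159,222.22)

Approach A = 1/9 × 74000 + 2/9 × 190000 + 1/3 × 156000 + 2/9 × 164000 + 1/9 × 183000 = 8222.2222 + 42222.2222 + 52000 + 36444.4444 + 20333.3333 = 159222.2222
Approach B = 41/50 × (-5500) + 2/25 × 195000 + 1/10 × (-19000) = -4510 + 15600 − 1900 = 9190
Approach C: 89000 (certain)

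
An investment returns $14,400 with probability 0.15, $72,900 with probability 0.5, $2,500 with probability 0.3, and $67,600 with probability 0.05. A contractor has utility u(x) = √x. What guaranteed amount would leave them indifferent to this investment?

$32,761

E[u] = 0.15·√14400 + 0.5·√72900 + 0.3·√2500 + 0.05·√67600 = 0.15·120 + 0.5·270 + 0.3·50 + 0.05·260 = 181
CE = (181)² = 32761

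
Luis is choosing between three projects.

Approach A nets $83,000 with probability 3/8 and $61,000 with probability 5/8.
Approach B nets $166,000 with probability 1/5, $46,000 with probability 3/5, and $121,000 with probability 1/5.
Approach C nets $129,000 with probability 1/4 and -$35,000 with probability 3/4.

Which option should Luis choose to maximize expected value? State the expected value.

Approach B ($85,000)

Approach A = 3/8 × 83000 + 5/8 × 61000 = 31125 + 38125 = 69250
Approach B = 1/5 × 166000 + 3/5 × 46000 + 1/5 × 121000 = 33200 + 27600 + 24200 = 85000
Approach C = 1/4 × 129000 + 3/4 × (-35000) = 32250 − 26250 = 6000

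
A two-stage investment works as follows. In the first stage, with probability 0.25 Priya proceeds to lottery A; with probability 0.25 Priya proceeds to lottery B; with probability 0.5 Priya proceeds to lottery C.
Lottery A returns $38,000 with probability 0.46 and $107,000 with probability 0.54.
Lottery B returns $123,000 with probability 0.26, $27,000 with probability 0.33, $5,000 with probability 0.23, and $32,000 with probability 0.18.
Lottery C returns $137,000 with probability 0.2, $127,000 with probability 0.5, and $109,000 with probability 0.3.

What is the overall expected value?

EV(A) = 0.46 × 38000 + 0.54 × 107000 = 17480 + 57780 = 75260
EV(B) = 0.26 × 123000 + 0.33 × 27000 + 0.23 × 5000 + 0.18 × 32000 = 31980 + 8910 + 1150 + 5760 = 47800
EV(C) = 0.2 × 137000 + 0.5 × 127000 + 0.3 × 109000 = 27400 + 63500 + 32700 = 123600
Overall = 0.25 × 75260 + 0.25 × 47800 + 0.5 × 123600 = 18815 + 11950 + 61800 = 92565

$92,565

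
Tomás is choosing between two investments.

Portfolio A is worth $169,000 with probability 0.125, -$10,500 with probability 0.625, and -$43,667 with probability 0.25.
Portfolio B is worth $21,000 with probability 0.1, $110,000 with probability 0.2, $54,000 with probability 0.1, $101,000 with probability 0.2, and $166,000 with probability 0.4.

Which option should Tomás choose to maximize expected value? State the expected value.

Portfolio B ($116,100)

Portfolio A = 0.125 × 169000 + 0.625 × (-10500) + 0.25 × (-43667) = 21125 − 6562.5 − 10916.75 = 3645.75
Portfolio B = 0.1 × 21000 + 0.2 × 110000 + 0.1 × 54000 + 0.2 × 101000 + 0.4 × 166000 = 2100 + 22000 + 5400 + 20200 + 66400 = 116100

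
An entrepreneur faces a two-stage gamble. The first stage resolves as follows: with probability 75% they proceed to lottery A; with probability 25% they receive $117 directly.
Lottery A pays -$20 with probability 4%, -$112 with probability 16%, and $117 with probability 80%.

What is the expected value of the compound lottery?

$85.41

EV(A) = 0.04 × (-20) + 0.16 × (-112) + 0.8 × 117 = -0.8 − 17.92 + 93.6 = 74.88
Branch B: 117 (certain)
Overall = 0.75 × 74.88 + 0.25 × 117 = 56.16 + 29.25 = 85.41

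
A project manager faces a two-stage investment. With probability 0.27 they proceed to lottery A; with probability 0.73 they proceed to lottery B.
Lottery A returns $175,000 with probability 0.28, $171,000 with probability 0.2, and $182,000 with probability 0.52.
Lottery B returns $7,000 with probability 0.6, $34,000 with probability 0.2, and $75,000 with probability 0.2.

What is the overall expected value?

EV(A) = 0.28 × 175000 + 0.2 × 171000 + 0.52 × 182000 = 49000 + 34200 + 94640 = 177840
EV(B) = 0.6 × 7000 + 0.2 × 34000 + 0.2 × 75000 = 4200 + 6800 + 15000 = 26000
Overall = 0.27 × 177840 + 0.73 × 26000 = 48016.8 + 18980 = 66996.8

$66,996.80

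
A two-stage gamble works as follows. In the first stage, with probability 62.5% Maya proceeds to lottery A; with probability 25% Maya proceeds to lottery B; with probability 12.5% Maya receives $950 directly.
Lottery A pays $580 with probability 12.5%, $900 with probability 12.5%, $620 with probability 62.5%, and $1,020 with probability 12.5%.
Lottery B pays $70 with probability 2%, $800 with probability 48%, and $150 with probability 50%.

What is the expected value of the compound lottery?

$671.35

EV(A) = 0.125 × 580 + 0.125 × 900 + 0.625 × 620 + 0.125 × 1020 = 72.5 + 112.5 + 387.5 + 127.5 = 700
EV(B) = 0.02 × 70 + 0.48 × 800 + 0.5 × 150 = 1.4 + 384 + 75 = 460.4
Branch C: 950 (certain)
Overall = 0.625 × 700 + 0.25 × 460.4 + 0.125 × 950 = 437.5 + 115.1 + 118.75 = 671.35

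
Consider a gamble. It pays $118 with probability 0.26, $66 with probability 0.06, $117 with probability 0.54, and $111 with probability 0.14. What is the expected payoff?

$113.36

EV = 0.26 × 118 + 0.06 × 66 + 0.54 × 117 + 0.14 × 111 = 30.68 + 3.96 + 63.18 + 15.54 = 113.36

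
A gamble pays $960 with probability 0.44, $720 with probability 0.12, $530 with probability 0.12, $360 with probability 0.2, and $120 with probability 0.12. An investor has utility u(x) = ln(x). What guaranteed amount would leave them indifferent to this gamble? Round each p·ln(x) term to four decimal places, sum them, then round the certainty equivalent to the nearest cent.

E[u] = 0.44·ln(960) + 0.12·ln(720) + 0.12·ln(530) + 0.2·ln(360) + 0.12·ln(120) = 3.0215 + 0.7895 + 0.7527 + 1.1772 + 0.5745 = 6.3154
CE = e^6.3154 ≈ 553.02

$553.02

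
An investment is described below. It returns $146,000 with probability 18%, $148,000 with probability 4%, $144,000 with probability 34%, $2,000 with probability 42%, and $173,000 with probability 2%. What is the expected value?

EV = 0.18 × 146000 + 0.04 × 148000 + 0.34 × 144000 + 0.42 × 2000 + 0.02 × 173000 = 26280 + 5920 + 48960 + 840 + 3460 = 85460

$85,460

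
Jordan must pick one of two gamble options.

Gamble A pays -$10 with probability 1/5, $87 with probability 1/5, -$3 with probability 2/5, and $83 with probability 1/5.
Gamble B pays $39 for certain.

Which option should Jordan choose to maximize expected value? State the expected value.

Gamble B ($39)

Gamble A = 1/5 × (-10) + 1/5 × 87 + 2/5 × (-3) + 1/5 × 83 = -2 + 17.4 − 1.2 + 16.6 = 30.8
Gamble B: 39 (certain)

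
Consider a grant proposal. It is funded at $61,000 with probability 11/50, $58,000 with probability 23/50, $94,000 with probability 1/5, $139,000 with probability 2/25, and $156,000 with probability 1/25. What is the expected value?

$76,260

EV = 11/50 × 61000 + 23/50 × 58000 + 1/5 × 94000 + 2/25 × 139000 + 1/25 × 156000 = 13420 + 26680 + 18800 + 11120 + 6240 = 76260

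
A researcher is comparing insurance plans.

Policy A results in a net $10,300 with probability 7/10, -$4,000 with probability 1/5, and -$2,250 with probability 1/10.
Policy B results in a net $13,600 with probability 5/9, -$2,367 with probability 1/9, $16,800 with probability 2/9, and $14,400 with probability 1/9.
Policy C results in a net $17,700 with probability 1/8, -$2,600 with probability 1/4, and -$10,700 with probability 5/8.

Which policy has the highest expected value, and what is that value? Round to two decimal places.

Policy A = 7/10 × 10300 + 1/5 × (-4000) + 1/10 × (-2250) = 7210 − 800 − 225 = 6185
Policy B = 5/9 × 13600 + 1/9 × (-2367) + 2/9 × 16800 + 1/9 × 14400 = 7555.5556 − 263 + 3733.3333 + 1600 = 12625.8889
Policy C = 1/8 × 17700 + 1/4 × (-2600) + 5/8 × (-10700) = 2212.5 − 650 − 6687.5 = -5125

Policy B ($12,625.89)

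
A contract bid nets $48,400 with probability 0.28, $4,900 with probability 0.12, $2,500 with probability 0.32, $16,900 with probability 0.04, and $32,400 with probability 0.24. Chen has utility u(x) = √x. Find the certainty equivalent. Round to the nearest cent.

E[u] = 0.28·√48400 + 0.12·√4900 + 0.32·√2500 + 0.04·√16900 + 0.24·√32400 = 0.28·220 + 0.12·70 + 0.32·50 + 0.04·130 + 0.24·180 = 134.4
CE = (134.4)² = 18063.36

$18,063.36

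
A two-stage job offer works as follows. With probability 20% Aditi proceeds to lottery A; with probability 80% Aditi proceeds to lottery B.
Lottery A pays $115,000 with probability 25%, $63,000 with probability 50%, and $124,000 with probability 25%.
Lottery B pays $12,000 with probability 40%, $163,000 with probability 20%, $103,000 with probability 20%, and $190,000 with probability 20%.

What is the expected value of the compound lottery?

EV(A) = 0.25 × 115000 + 0.5 × 63000 + 0.25 × 124000 = 28750 + 31500 + 31000 = 91250
EV(B) = 0.4 × 12000 + 0.2 × 163000 + 0.2 × 103000 + 0.2 × 190000 = 4800 + 32600 + 20600 + 38000 = 96000
Overall = 0.2 × 91250 + 0.8 × 96000 = 18250 + 76800 = 95050

$95,050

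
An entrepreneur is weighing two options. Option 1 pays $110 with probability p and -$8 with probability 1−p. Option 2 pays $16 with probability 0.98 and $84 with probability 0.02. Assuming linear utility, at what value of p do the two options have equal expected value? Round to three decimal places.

EV(Option 2) = 0.98 × 16 + 0.02 × 84 = 15.68 + 1.68 = 17.36
p·110 + (1−p)·(-8) = 17.36
118p − 8 = 17.36
p = (17.36 + 8) / 118

p = 0.215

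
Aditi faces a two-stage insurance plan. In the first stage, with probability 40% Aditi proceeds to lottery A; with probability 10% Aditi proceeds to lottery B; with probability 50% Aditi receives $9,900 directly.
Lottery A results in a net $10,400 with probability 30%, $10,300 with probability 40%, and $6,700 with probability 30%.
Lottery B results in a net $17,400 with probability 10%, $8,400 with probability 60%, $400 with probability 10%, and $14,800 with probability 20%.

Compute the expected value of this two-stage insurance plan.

$9,628

EV(A) = 0.3 × 10400 + 0.4 × 10300 + 0.3 × 6700 = 3120 + 4120 + 2010 = 9250
EV(B) = 0.1 × 17400 + 0.6 × 8400 + 0.1 × 400 + 0.2 × 14800 = 1740 + 5040 + 40 + 2960 = 9780
Branch C: 9900 (certain)
Overall = 0.4 × 9250 + 0.1 × 9780 + 0.5 × 9900 = 3700 + 978 + 4950 = 9628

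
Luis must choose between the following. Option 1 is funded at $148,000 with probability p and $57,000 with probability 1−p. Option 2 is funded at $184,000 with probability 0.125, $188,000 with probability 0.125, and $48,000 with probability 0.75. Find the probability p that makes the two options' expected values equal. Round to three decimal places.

p = 0.280

EV(Option 2) = 0.125 × 184000 + 0.125 × 188000 + 0.75 × 48000 = 23000 + 23500 + 36000 = 82500
p·148000 + (1−p)·57000 = 82500
91000p + 57000 = 82500
p = (82500 − 57000) / 91000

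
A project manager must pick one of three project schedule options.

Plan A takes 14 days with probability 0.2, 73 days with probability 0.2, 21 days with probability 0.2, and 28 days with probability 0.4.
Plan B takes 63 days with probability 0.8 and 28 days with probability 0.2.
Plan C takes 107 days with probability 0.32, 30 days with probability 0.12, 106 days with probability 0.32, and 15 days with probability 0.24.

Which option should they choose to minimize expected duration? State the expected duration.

Plan A (32.8 days)

Plan A = 0.2 × 14 + 0.2 × 73 + 0.2 × 21 + 0.4 × 28 = 2.8 + 14.6 + 4.2 + 11.2 = 32.8
Plan B = 0.8 × 63 + 0.2 × 28 = 50.4 + 5.6 = 56
Plan C = 0.32 × 107 + 0.12 × 30 + 0.32 × 106 + 0.24 × 15 = 34.24 + 3.6 + 33.92 + 3.6 = 75.36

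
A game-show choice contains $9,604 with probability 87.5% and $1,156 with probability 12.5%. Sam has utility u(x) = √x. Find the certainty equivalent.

E[u] = 0.875·√9604 + 0.125·√1156 = 0.875·98 + 0.125·34 = 90
CE = (90)² = 8100

$8,100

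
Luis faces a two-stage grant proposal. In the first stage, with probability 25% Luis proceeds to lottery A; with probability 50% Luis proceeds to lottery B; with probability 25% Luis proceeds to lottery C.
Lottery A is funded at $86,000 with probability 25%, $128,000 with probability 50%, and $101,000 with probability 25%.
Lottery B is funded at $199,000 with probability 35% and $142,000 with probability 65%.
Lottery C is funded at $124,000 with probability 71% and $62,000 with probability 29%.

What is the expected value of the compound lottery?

$135,167.50

EV(A) = 0.25 × 86000 + 0.5 × 128000 + 0.25 × 101000 = 21500 + 64000 + 25250 = 110750
EV(B) = 0.35 × 199000 + 0.65 × 142000 = 69650 + 92300 = 161950
EV(C) = 0.71 × 124000 + 0.29 × 62000 = 88040 + 17980 = 106020
Overall = 0.25 × 110750 + 0.5 × 161950 + 0.25 × 106020 = 27687.5 + 80975 + 26505 = 135167.5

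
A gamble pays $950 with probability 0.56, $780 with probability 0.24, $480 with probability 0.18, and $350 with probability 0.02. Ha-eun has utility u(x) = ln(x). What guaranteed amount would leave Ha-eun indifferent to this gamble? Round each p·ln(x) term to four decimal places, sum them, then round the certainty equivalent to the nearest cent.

$785.48

E[u] = 0.56·ln(950) + 0.24·ln(780) + 0.18·ln(480) + 0.02·ln(350) = 3.8396 + 1.5982 + 1.1113 + 0.1172 = 6.6663
CE = e^6.6663 ≈ 785.48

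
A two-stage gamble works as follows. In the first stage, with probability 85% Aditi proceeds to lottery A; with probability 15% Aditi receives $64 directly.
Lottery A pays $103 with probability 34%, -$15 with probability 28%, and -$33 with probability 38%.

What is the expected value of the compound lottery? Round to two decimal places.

$25.14

EV(A) = 0.34 × 103 + 0.28 × (-15) + 0.38 × (-33) = 35.02 − 4.2 − 12.54 = 18.28
Branch B: 64 (certain)
Overall = 0.85 × 18.28 + 0.15 × 64 = 15.538 + 9.6 = 25.138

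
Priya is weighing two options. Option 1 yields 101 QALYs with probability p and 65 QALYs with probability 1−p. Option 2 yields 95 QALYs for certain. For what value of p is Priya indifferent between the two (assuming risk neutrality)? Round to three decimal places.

p = 0.833

p·101 + (1−p)·65 = 95
36p + 65 = 95
p = (95 − 65) / 36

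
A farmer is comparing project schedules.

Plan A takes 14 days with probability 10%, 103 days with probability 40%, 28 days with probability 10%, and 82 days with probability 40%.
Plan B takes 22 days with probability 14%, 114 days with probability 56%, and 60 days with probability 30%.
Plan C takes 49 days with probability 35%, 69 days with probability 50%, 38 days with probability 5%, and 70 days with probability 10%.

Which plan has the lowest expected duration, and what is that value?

Plan C (60.55 days)

Plan A = 0.1 × 14 + 0.4 × 103 + 0.1 × 28 + 0.4 × 82 = 1.4 + 41.2 + 2.8 + 32.8 = 78.2
Plan B = 0.14 × 22 + 0.56 × 114 + 0.3 × 60 = 3.08 + 63.84 + 18 = 84.92
Plan C = 0.35 × 49 + 0.5 × 69 + 0.05 × 38 + 0.1 × 70 = 17.15 + 34.5 + 1.9 + 7 = 60.55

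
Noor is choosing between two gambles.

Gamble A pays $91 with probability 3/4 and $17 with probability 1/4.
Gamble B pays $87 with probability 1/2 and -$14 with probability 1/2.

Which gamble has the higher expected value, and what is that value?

Gamble A ($72.50)

Gamble A = 3/4 × 91 + 1/4 × 17 = 68.25 + 4.25 = 72.5
Gamble B = 1/2 × 87 + 1/2 × (-14) = 43.5 − 7 = 36.5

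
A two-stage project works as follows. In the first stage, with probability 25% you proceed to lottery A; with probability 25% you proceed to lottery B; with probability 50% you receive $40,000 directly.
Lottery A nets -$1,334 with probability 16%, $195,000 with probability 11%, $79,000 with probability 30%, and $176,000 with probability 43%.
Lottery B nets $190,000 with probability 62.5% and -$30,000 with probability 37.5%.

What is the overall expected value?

$77,029.14

EV(A) = 0.16 × (-1334) + 0.11 × 195000 + 0.3 × 79000 + 0.43 × 176000 = -213.44 + 21450 + 23700 + 75680 = 120616.56
EV(B) = 0.625 × 190000 + 0.375 × (-30000) = 118750 − 11250 = 107500
Branch C: 40000 (certain)
Overall = 0.25 × 120616.56 + 0.25 × 107500 + 0.5 × 40000 = 30154.14 + 26875 + 20000 = 77029.14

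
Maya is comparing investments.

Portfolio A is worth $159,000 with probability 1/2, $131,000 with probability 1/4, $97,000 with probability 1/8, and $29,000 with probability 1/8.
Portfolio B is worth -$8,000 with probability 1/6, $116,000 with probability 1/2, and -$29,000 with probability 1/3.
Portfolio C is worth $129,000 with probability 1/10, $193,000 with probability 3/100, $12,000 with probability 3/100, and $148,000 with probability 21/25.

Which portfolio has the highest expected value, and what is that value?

Portfolio C ($143,370)

Portfolio A = 1/2 × 159000 + 1/4 × 131000 + 1/8 × 97000 + 1/8 × 29000 = 79500 + 32750 + 12125 + 3625 = 128000
Portfolio B = 1/6 × (-8000) + 1/2 × 116000 + 1/3 × (-29000) = -1333.3333 + 58000 − 9666.6667 = 47000
Portfolio C = 1/10 × 129000 + 3/100 × 193000 + 3/100 × 12000 + 21/25 × 148000 = 12900 + 5790 + 360 + 124320 = 143370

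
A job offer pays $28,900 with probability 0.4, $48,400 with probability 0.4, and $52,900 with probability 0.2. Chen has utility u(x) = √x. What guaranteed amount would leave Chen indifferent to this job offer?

$40,804

E[u] = 0.4·√28900 + 0.4·√48400 + 0.2·√52900 = 0.4·170 + 0.4·220 + 0.2·230 = 202
CE = (202)² = 40804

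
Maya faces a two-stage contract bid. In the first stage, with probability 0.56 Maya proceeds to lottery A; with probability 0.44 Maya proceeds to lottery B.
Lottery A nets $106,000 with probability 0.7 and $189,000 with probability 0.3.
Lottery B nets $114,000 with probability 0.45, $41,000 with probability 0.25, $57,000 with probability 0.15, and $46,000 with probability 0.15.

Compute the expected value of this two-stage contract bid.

EV(A) = 0.7 × 106000 + 0.3 × 189000 = 74200 + 56700 = 130900
EV(B) = 0.45 × 114000 + 0.25 × 41000 + 0.15 × 57000 + 0.15 × 46000 = 51300 + 10250 + 8550 + 6900 = 77000
Overall = 0.56 × 130900 + 0.44 × 77000 = 73304 + 33880 = 107184

$107,184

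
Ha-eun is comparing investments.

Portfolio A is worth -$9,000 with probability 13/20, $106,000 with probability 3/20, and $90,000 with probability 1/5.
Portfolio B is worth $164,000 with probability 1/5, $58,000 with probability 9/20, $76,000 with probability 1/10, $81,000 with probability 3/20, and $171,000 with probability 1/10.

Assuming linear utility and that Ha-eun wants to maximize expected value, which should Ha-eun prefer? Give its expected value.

Portfolio B ($95,750)

Portfolio A = 13/20 × (-9000) + 3/20 × 106000 + 1/5 × 90000 = -5850 + 15900 + 18000 = 28050
Portfolio B = 1/5 × 164000 + 9/20 × 58000 + 1/10 × 76000 + 3/20 × 81000 + 1/10 × 171000 = 32800 + 26100 + 7600 + 12150 + 17100 = 95750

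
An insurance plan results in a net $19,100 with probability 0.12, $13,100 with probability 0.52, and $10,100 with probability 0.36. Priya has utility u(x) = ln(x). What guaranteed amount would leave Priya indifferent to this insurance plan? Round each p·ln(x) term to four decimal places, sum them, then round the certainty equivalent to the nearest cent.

E[u] = 0.12·ln(19100) + 0.52·ln(13100) + 0.36·ln(10100) = 1.1829 + 4.9298 + 3.3193 = 9.4320
CE = e^9.4320 ≈ 12481.46

$12,481.46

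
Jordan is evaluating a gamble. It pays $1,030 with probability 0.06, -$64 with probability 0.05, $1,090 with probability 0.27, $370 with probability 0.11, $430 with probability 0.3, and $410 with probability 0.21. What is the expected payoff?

EV = 0.06 × 1030 + 0.05 × (-64) + 0.27 × 1090 + 0.11 × 370 + 0.3 × 430 + 0.21 × 410 = 61.8 − 3.2 + 294.3 + 40.7 + 129 + 86.1 = 608.7

$608.70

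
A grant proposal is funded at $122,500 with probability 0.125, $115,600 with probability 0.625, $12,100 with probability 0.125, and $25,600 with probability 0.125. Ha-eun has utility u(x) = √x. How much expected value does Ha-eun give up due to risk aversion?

$8,175

E[u] = 0.125·√122500 + 0.625·√115600 + 0.125·√12100 + 0.125·√25600 = 0.125·350 + 0.625·340 + 0.125·110 + 0.125·160 = 290
CE = (290)² = 84100
Risk premium = EV − CE = 92275 − 84100 = 8175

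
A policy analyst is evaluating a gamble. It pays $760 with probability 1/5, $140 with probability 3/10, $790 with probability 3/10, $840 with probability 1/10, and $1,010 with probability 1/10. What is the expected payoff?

$616

EV = 1/5 × 760 + 3/10 × 140 + 3/10 × 790 + 1/10 × 840 + 1/10 × 1010 = 152 + 42 + 237 + 84 + 101 = 616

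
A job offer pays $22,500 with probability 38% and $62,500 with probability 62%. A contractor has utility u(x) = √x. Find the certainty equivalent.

E[u] = 0.38·√22500 + 0.62·√62500 = 0.38·150 + 0.62·250 = 212
CE = (212)² = 44944

$44,944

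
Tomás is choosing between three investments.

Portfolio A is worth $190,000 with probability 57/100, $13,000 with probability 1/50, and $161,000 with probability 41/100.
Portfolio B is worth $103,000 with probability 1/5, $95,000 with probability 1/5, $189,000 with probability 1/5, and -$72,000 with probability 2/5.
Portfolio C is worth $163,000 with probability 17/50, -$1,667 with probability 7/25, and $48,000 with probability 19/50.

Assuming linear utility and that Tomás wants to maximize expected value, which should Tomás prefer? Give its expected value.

Portfolio A ($174,570)

Portfolio A = 57/100 × 190000 + 1/50 × 13000 + 41/100 × 161000 = 108300 + 260 + 66010 = 174570
Portfolio B = 1/5 × 103000 + 1/5 × 95000 + 1/5 × 189000 + 2/5 × (-72000) = 20600 + 19000 + 37800 − 28800 = 48600
Portfolio C = 17/50 × 163000 + 7/25 × (-1667) + 19/50 × 48000 = 55420 − 466.76 + 18240 = 73193.24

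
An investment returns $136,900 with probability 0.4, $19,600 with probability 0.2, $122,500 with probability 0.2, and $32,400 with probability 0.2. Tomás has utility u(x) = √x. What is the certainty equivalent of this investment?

$79,524

E[u] = 0.4·√136900 + 0.2·√19600 + 0.2·√122500 + 0.2·√32400 = 0.4·370 + 0.2·140 + 0.2·350 + 0.2·180 = 282
CE = (282)² = 79524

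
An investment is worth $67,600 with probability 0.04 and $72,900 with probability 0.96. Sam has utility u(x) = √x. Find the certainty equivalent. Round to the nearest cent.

$72,684.16

E[u] = 0.04·√67600 + 0.96·√72900 = 0.04·260 + 0.96·270 = 269.6
CE = (269.6)² = 72684.16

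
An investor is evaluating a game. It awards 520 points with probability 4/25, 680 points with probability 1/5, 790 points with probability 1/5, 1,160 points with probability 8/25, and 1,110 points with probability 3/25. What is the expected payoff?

881.6 points

EV = 4/25 × 520 + 1/5 × 680 + 1/5 × 790 + 8/25 × 1160 + 3/25 × 1110 = 83.2 + 136 + 158 + 371.2 + 133.2 = 881.6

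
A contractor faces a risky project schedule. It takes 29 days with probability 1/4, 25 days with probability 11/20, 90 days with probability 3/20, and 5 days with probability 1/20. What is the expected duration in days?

EV = 1/4 × 29 + 11/20 × 25 + 3/20 × 90 + 1/20 × 5 = 7.25 + 13.75 + 13.5 + 0.25 = 34.75

34.75 days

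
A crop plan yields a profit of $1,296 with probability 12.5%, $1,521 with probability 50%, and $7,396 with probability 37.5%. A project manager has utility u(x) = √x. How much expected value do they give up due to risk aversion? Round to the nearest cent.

E[u] = 0.125·√1296 + 0.5·√1521 + 0.375·√7396 = 0.125·36 + 0.5·39 + 0.375·86 = 56.25
CE = (56.25)² = 3164.0625
Risk premium = EV − CE = 3696 − 3164.0625 = 531.9375

$531.94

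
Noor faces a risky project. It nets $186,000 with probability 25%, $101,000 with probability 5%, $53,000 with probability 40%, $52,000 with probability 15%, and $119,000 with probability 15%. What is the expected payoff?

$98,400

EV = 0.25 × 186000 + 0.05 × 101000 + 0.4 × 53000 + 0.15 × 52000 + 0.15 × 119000 = 46500 + 5050 + 21200 + 7800 + 17850 = 98400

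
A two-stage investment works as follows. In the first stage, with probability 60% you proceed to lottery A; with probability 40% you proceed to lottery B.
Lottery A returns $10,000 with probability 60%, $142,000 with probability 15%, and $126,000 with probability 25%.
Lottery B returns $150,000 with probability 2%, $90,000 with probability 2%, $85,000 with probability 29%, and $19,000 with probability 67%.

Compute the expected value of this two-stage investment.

$52,152

EV(A) = 0.6 × 10000 + 0.15 × 142000 + 0.25 × 126000 = 6000 + 21300 + 31500 = 58800
EV(B) = 0.02 × 150000 + 0.02 × 90000 + 0.29 × 85000 + 0.67 × 19000 = 3000 + 1800 + 24650 + 12730 = 42180
Overall = 0.6 × 58800 + 0.4 × 42180 = 35280 + 16872 = 52152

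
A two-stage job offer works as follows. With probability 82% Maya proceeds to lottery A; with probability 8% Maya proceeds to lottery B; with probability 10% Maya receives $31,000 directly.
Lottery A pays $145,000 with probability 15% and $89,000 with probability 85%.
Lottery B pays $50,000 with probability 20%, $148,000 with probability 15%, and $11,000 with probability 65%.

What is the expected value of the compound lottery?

$86,116

EV(A) = 0.15 × 145000 + 0.85 × 89000 = 21750 + 75650 = 97400
EV(B) = 0.2 × 50000 + 0.15 × 148000 + 0.65 × 11000 = 10000 + 22200 + 7150 = 39350
Branch C: 31000 (certain)
Overall = 0.82 × 97400 + 0.08 × 39350 + 0.1 × 31000 = 79868 + 3148 + 3100 = 86116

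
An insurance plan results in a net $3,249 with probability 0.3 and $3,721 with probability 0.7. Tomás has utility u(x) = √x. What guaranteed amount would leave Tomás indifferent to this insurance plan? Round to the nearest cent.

$3,576.04

E[u] = 0.3·√3249 + 0.7·√3721 = 0.3·57 + 0.7·61 = 59.8
CE = (59.8)² = 3576.04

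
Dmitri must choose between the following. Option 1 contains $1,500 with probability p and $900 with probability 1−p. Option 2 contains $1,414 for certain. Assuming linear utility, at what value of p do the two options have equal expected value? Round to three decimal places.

p·1500 + (1−p)·900 = 1414
600p + 900 = 1414
p = (1414 − 900) / 600

p = 0.857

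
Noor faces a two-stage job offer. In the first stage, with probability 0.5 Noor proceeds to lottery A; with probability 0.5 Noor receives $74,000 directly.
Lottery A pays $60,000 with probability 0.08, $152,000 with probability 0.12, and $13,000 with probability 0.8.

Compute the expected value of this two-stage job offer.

EV(A) = 0.08 × 60000 + 0.12 × 152000 + 0.8 × 13000 = 4800 + 18240 + 10400 = 33440
Branch B: 74000 (certain)
Overall = 0.5 × 33440 + 0.5 × 74000 = 16720 + 37000 = 53720

$53,720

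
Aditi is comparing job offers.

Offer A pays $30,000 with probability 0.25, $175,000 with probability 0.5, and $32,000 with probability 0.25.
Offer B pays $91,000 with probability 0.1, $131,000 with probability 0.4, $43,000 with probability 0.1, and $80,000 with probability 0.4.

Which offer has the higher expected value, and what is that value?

Offer A ($103,000)

Offer A = 0.25 × 30000 + 0.5 × 175000 + 0.25 × 32000 = 7500 + 87500 + 8000 = 103000
Offer B = 0.1 × 91000 + 0.4 × 131000 + 0.1 × 43000 + 0.4 × 80000 = 9100 + 52400 + 4300 + 32000 = 97800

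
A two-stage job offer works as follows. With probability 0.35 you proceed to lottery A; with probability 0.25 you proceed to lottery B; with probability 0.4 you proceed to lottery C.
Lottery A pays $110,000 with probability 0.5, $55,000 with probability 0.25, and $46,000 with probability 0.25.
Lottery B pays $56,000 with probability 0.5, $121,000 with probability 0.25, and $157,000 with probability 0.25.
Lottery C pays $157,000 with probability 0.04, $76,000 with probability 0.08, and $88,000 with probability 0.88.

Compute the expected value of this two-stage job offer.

EV(A) = 0.5 × 110000 + 0.25 × 55000 + 0.25 × 46000 = 55000 + 13750 + 11500 = 80250
EV(B) = 0.5 × 56000 + 0.25 × 121000 + 0.25 × 157000 = 28000 + 30250 + 39250 = 97500
EV(C) = 0.04 × 157000 + 0.08 × 76000 + 0.88 × 88000 = 6280 + 6080 + 77440 = 89800
Overall = 0.35 × 80250 + 0.25 × 97500 + 0.4 × 89800 = 28087.5 + 24375 + 35920 = 88382.5

$88,382.50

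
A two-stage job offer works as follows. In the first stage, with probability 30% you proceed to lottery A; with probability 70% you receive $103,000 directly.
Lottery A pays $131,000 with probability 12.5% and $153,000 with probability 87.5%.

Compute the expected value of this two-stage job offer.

EV(A) = 0.125 × 131000 + 0.875 × 153000 = 16375 + 133875 = 150250
Branch B: 103000 (certain)
Overall = 0.3 × 150250 + 0.7 × 103000 = 45075 + 72100 = 117175

$117,175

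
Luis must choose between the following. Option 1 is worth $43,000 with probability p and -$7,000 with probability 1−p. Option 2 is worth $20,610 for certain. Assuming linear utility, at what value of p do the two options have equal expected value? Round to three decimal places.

p·43000 + (1−p)·(-7000) = 20610
50000p − 7000 = 20610
p = (20610 + 7000) / 50000

p = 0.552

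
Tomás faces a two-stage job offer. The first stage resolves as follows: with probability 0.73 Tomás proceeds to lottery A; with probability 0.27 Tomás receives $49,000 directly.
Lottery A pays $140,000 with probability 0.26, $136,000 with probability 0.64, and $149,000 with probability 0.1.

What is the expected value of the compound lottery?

$114,218.20

EV(A) = 0.26 × 140000 + 0.64 × 136000 + 0.1 × 149000 = 36400 + 87040 + 14900 = 138340
Branch B: 49000 (certain)
Overall = 0.73 × 138340 + 0.27 × 49000 = 100988.2 + 13230 = 114218.2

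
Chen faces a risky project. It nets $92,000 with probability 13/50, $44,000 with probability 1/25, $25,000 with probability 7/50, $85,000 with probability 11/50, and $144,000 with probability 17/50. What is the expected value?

EV = 13/50 × 92000 + 1/25 × 44000 + 7/50 × 25000 + 11/50 × 85000 + 17/50 × 144000 = 23920 + 1760 + 3500 + 18700 + 48960 = 96840

$96,840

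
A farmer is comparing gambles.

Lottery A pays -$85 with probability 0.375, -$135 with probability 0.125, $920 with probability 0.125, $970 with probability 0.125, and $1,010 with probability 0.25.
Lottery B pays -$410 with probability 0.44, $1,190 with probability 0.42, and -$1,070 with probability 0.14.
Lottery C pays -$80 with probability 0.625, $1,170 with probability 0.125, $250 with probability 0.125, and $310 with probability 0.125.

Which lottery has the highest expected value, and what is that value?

Lottery A ($440)

Lottery A = 0.375 × (-85) + 0.125 × (-135) + 0.125 × 920 + 0.125 × 970 + 0.25 × 1010 = -31.875 − 16.875 + 115 + 121.25 + 252.5 = 440
Lottery B = 0.44 × (-410) + 0.42 × 1190 + 0.14 × (-1070) = -180.4 + 499.8 − 149.8 = 169.6
Lottery C = 0.625 × (-80) + 0.125 × 1170 + 0.125 × 250 + 0.125 × 310 = -50 + 146.25 + 31.25 + 38.75 = 166.25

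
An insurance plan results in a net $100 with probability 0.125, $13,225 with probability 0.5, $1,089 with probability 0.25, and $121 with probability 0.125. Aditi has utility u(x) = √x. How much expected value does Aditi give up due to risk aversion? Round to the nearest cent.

$2,237.23

E[u] = 0.125·√100 + 0.5·√13225 + 0.25·√1089 + 0.125·√121 = 0.125·10 + 0.5·115 + 0.25·33 + 0.125·11 = 68.375
CE = (68.375)² = 4675.140625
Risk premium = EV − CE = 6912.375 − 4675.140625 = 2237.234375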